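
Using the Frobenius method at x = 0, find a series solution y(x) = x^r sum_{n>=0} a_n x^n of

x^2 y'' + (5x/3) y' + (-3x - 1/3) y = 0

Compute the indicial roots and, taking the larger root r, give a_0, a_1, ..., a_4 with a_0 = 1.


Write in Frobenius form y'' + (p(x)/x) y' + (q(x)/x^2) y = 0:
  p(x) = 5/3,  q(x) = -3x - 1/3.
Indicial equation: r(r-1) + (5/3) r + (-1/3) = 0 -> roots r_1 = 1/3, r_2 = -1.
Take r = r_1 = 1/3. Let y(x) = x^r sum_{n>=0} a_n x^n with a_0 = 1.
Substitute y = x^r sum a_n x^n and match x^{r+n}. The recurrence is
  D(n) a_n - 3 a_{n-1} = 0,  where D(n) = (r+n)(r+n-1) + (5/3)(r+n) + (-1/3).
  a_n = 3 / D(n) * a_{n-1}.
Since the indicial polynomial factors as (r - r_1)(r - r_2), D(n) = (r_1 + n - r_1)(r_1 + n - r_2) = n(n + 4/3).
Evaluating step by step (a_0 = 1):
  n = 1: D(1) = 1(1 + 4/3) = 7/3; numerator = 3(1) = 3; a_1 = (3)/(7/3) = 9/7
  n = 2: D(2) = 2(2 + 4/3) = 20/3; numerator = 3(9/7) = 27/7; a_2 = (27/7)/(20/3) = 81/140
  n = 3: D(3) = 3(3 + 4/3) = 13; numerator = 3(81/140) = 243/140; a_3 = (243/140)/(13) = 243/1820
  n = 4: D(4) = 4(4 + 4/3) = 64/3; numerator = 3(243/1820) = 729/1820; a_4 = (729/1820)/(64/3) = 2187/116480

r = 1/3; a_0 = 1; a_1 = 9/7; a_2 = 81/140; a_3 = 243/1820; a_4 = 2187/116480


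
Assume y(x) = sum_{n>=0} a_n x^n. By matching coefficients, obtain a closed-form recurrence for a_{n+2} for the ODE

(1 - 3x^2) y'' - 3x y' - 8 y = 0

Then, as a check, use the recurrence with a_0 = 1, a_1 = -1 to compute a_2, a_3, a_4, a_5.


Substitute y = sum_n a_n x^n.
(1 - 3 x^2) y'' contributes (n+2)(n+1) a_{n+2} - 3 n(n-1) a_n at x^n.
-3 x y'(x) contributes -3 n a_n at x^n.
-8 y(x) contributes -8 a_n at x^n.
Matching x^n: (n+2)(n+1) a_{n+2} + (-3 n(n-1) - 3 n - 8) a_n = 0.
Thus a_{n+2} = (3 n(n-1) + 3 n + 8) / ((n+1)(n+2)) * a_n.

Check with a_0 = 1, a_1 = -1 (apply the recurrence for n = 0, 1, 2, 3): a_0 = 1, a_1 = -1, a_2 = 4, a_3 = -11/6, a_4 = 20/3, a_5 = -77/24.

a_(n+2) = (3 n(n-1) + 3 n + 8) / ((n+1)(n+2)) * a_n; check: a_0 = 1, a_1 = -1, a_2 = 4, a_3 = -11/6, a_4 = 20/3, a_5 = -77/24


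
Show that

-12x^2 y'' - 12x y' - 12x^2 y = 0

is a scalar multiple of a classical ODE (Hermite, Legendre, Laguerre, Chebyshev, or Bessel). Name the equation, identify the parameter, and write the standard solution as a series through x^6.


All three coefficients share the factor -12; dividing through by -12 gives  x^2 y'' + x y' + x^2 y = 0.
This matches the Bessel equation x^2 y'' + x y' + (x^2 - nu^2) y = 0 with nu^2 = 0, so nu = 0; the solution bounded at x = 0 is J_0(x).
Frobenius at x = 0: indicial roots ±nu; for r = nu the recurrence k(k + 2nu) c_k = -c_{k-2} gives the standard series J_nu(x) = sum_{k>=0} (-1)^k / (k! (k+nu)!) (x/2)^(2k+nu). Evaluate the first 4 terms:
  k = 0: (-1)^0 / (0! * 0! * 2^0) x^0 = 1/(1*1*1) x^0 = (1) x^0
  k = 1: (-1)^1 / (1! * 1! * 2^2) x^2 = -1/(1*1*4) x^2 = (-1/4) x^2
  k = 2: (-1)^2 / (2! * 2! * 2^4) x^4 = 1/(2*2*16) x^4 = (1/64) x^4
  k = 3: (-1)^3 / (3! * 3! * 2^6) x^6 = -1/(6*6*64) x^6 = (-1/2304) x^6
Hence J_0(x) = -x^6/2304 + x^4/64 - x^2/4 + 1 + ....

J_0(x); series = -x^6/2304 + x^4/64 - x^2/4 + 1


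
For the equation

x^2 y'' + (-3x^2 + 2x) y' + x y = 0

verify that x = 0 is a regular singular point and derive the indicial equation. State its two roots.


Divide by x^2 to reach normal form y'' + P_1(x) y' + P_2(x) y = 0 with P_1(x) = -3 + 2/x and P_2(x) = 1/x.
x = 0 is a singular point because the y'-coefficient -3 + 2/x has a pole at x = 0 and the y-coefficient 1/x has a pole at x = 0.
It is a regular singular point because x P_1(x) = p(x) = 2 - 3x and x^2 P_2(x) = q(x) = x are polynomials, hence analytic at x = 0.
p(0) = 2,  q(0) = 0.
Indicial equation: r(r-1) + p(0) r + q(0) = 0, i.e. r^2 + (p(0) - 1) r + q(0) = 0, i.e. r^2 + 1 r = 0.
Discriminant: (1)^2 - 4(0) = 1, so r = (-1 ± 1)/2.
Solving: r_1 = 0, r_2 = -1.

indicial: r^2 + 1 r = 0; roots r_1 = 0, r_2 = -1


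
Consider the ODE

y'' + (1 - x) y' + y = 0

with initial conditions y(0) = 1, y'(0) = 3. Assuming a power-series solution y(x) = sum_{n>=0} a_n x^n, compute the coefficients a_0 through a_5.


Ansatz: y(x) = sum_{n>=0} a_n x^n, so y'(x) = sum_{n>=1} n a_n x^(n-1) and y''(x) = sum_{n>=2} n(n-1) a_n x^(n-2).
Substitute into P(x) y'' + Q(x) y' + R(x) y = 0 with P(x) = 1, Q(x) = 1 - x, R(x) = 1, and match powers of x.
Initial conditions: a_0 = 1, a_1 = 3.
Setting the coefficient of each power of x to zero and solving order by order (substituting the coefficients already found):
  x^0: 2 a_2 + a_1 + a_0 = 0  ->  2 a_2 = -a_1 - a_0 = -4  ->  a_2 = -2
  x^1: 6 a_3 + 2 a_2 = 0  ->  6 a_3 = -2 a_2 = 4  ->  a_3 = 2/3
  x^2: 12 a_4 + 3 a_3 - a_2 = 0  ->  12 a_4 = -3 a_3 + a_2 = -4  ->  a_4 = -1/3
  x^3: 20 a_5 + 4 a_4 - 2 a_3 = 0  ->  20 a_5 = -4 a_4 + 2 a_3 = 8/3  ->  a_5 = 2/15
Truncated series: y(x) = 1 + 3 x - 2 x^2 + (2/3) x^3 - (1/3) x^4 + (2/15) x^5 + O(x^6).

a_0 = 1; a_1 = 3; a_2 = -2; a_3 = 2/3; a_4 = -1/3; a_5 = 2/15


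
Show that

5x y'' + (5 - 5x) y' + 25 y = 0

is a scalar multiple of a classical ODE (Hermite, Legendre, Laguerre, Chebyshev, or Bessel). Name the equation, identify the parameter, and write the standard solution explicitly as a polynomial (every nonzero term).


All three coefficients share the factor 5; dividing through by 5 gives  x y'' + (1 - x) y' + 5 y = 0.
This matches the Laguerre equation x y'' + (1 - x) y' + n y = 0 with n = 5; the polynomial solution is L_5(x).
With y = sum_k a_k x^k, matching x^k gives (k+1)k a_{k+1} + (k+1) a_{k+1} - k a_k + n a_k = 0, i.e. (k+1)^2 a_{k+1} = (k - n) a_k = (k - 5) a_k. The right side vanishes at k = 5, so the series terminates at degree 5.
Standard normalization L_n(0) = 1 gives a_0 = 1. Work upward with a_{k+1} = (k - 5) a_k / (k+1)^2:
  a_1 = (0 - 5)(1) / 1^2 = -5/1 = -5
  a_2 = (1 - 5)(-5) / 2^2 = 20/4 = 5
  a_3 = (2 - 5)(5) / 3^2 = -15/9 = -5/3
  a_4 = (3 - 5)(-5/3) / 4^2 = (10/3)/16 = 5/24
  a_5 = (4 - 5)(5/24) / 5^2 = (-5/24)/25 = -1/120
Hence L_5(x) = -x^5/120 + 5 x^4/24 - 5 x^3/3 + 5 x^2 - 5 x + 1.

L_5(x); series = -x^5/120 + 5 x^4/24 - 5 x^3/3 + 5 x^2 - 5 x + 1


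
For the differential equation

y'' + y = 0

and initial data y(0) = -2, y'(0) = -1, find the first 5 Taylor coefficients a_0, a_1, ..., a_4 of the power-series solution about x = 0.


Ansatz: y(x) = sum_{n>=0} a_n x^n, so y'(x) = sum_{n>=1} n a_n x^(n-1) and y''(x) = sum_{n>=2} n(n-1) a_n x^(n-2).
Substitute into P(x) y'' + Q(x) y' + R(x) y = 0 with P(x) = 1, Q(x) = 0, R(x) = 1, and match powers of x.
Initial conditions: a_0 = -2, a_1 = -1.
Setting the coefficient of each power of x to zero and solving order by order (substituting the coefficients already found):
  x^0: 2 a_2 + a_0 = 0  ->  2 a_2 = -a_0 = 2  ->  a_2 = 1
  x^1: 6 a_3 + a_1 = 0  ->  6 a_3 = -a_1 = 1  ->  a_3 = 1/6
  x^2: 12 a_4 + a_2 = 0  ->  12 a_4 = -a_2 = -1  ->  a_4 = -1/12
Truncated series: y(x) = -2 - x + x^2 + (1/6) x^3 - (1/12) x^4 + O(x^5).

a_0 = -2; a_1 = -1; a_2 = 1; a_3 = 1/6; a_4 = -1/12


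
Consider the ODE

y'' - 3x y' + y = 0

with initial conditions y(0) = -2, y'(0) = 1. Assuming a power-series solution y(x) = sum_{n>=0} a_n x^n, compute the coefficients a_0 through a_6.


Ansatz: y(x) = sum_{n>=0} a_n x^n, so y'(x) = sum_{n>=1} n a_n x^(n-1) and y''(x) = sum_{n>=2} n(n-1) a_n x^(n-2).
Substitute into P(x) y'' + Q(x) y' + R(x) y = 0 with P(x) = 1, Q(x) = -3x, R(x) = 1, and match powers of x.
Initial conditions: a_0 = -2, a_1 = 1.
Setting the coefficient of each power of x to zero and solving order by order (substituting the coefficients already found):
  x^0: 2 a_2 + a_0 = 0  ->  2 a_2 = -a_0 = 2  ->  a_2 = 1
  x^1: 6 a_3 - 2 a_1 = 0  ->  6 a_3 = 2 a_1 = 2  ->  a_3 = 1/3
  x^2: 12 a_4 - 5 a_2 = 0  ->  12 a_4 = 5 a_2 = 5  ->  a_4 = 5/12
  x^3: 20 a_5 - 8 a_3 = 0  ->  20 a_5 = 8 a_3 = 8/3  ->  a_5 = 2/15
  x^4: 30 a_6 - 11 a_4 = 0  ->  30 a_6 = 11 a_4 = 55/12  ->  a_6 = 11/72
Truncated series: y(x) = -2 + x + x^2 + (1/3) x^3 + (5/12) x^4 + (2/15) x^5 + (11/72) x^6 + O(x^7).

a_0 = -2; a_1 = 1; a_2 = 1; a_3 = 1/3; a_4 = 5/12; a_5 = 2/15; a_6 = 11/72


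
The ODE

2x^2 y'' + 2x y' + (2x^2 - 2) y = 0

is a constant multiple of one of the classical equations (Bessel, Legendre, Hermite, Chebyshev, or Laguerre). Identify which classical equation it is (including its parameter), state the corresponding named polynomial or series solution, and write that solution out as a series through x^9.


All three coefficients share the factor 2; dividing through by 2 gives  x^2 y'' + x y' + (x^2 - 1) y = 0.
This matches the Bessel equation x^2 y'' + x y' + (x^2 - nu^2) y = 0 with nu^2 = 1, so nu = 1; the solution bounded at x = 0 is J_1(x).
Frobenius at x = 0: indicial roots ±nu; for r = nu the recurrence k(k + 2nu) c_k = -c_{k-2} gives the standard series J_nu(x) = sum_{k>=0} (-1)^k / (k! (k+nu)!) (x/2)^(2k+nu). Evaluate the first 5 terms:
  k = 0: (-1)^0 / (0! * 1! * 2^1) x^1 = 1/(1*1*2) x^1 = (1/2) x^1
  k = 1: (-1)^1 / (1! * 2! * 2^3) x^3 = -1/(1*2*8) x^3 = (-1/16) x^3
  k = 2: (-1)^2 / (2! * 3! * 2^5) x^5 = 1/(2*6*32) x^5 = (1/384) x^5
  k = 3: (-1)^3 / (3! * 4! * 2^7) x^7 = -1/(6*24*128) x^7 = (-1/18432) x^7
  k = 4: (-1)^4 / (4! * 5! * 2^9) x^9 = 1/(24*120*512) x^9 = (1/1474560) x^9
Hence J_1(x) = x^9/1474560 - x^7/18432 + x^5/384 - x^3/16 + x/2 + ....

J_1(x); series = x^9/1474560 - x^7/18432 + x^5/384 - x^3/16 + x/2


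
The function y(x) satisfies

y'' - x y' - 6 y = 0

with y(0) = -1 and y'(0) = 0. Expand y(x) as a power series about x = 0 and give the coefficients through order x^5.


Ansatz: y(x) = sum_{n>=0} a_n x^n, so y'(x) = sum_{n>=1} n a_n x^(n-1) and y''(x) = sum_{n>=2} n(n-1) a_n x^(n-2).
Substitute into P(x) y'' + Q(x) y' + R(x) y = 0 with P(x) = 1, Q(x) = -x, R(x) = -6, and match powers of x.
Initial conditions: a_0 = -1, a_1 = 0.
Setting the coefficient of each power of x to zero and solving order by order (substituting the coefficients already found):
  x^0: 2 a_2 - 6 a_0 = 0  ->  2 a_2 = 6 a_0 = -6  ->  a_2 = -3
  x^1: 6 a_3 - 7 a_1 = 0  ->  6 a_3 = 7 a_1 = 0  ->  a_3 = 0
  x^2: 12 a_4 - 8 a_2 = 0  ->  12 a_4 = 8 a_2 = -24  ->  a_4 = -2
  x^3: 20 a_5 - 9 a_3 = 0  ->  20 a_5 = 9 a_3 = 0  ->  a_5 = 0
Truncated series: y(x) = -1 - 3 x^2 - 2 x^4 + O(x^6).

a_0 = -1; a_1 = 0; a_2 = -3; a_3 = 0; a_4 = -2; a_5 = 0


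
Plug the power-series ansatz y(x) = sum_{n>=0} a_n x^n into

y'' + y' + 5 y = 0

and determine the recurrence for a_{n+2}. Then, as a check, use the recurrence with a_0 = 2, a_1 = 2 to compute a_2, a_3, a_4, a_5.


Substitute y = sum_n a_n x^n.
y''(x) has coefficient (n+2)(n+1) a_{n+2} at x^n;
y'(x) has coefficient (n+1) a_{n+1} at x^n;
5 y(x) has coefficient 5 a_n at x^n.
Matching x^n: (n+2)(n+1) a_{n+2} + (n+1) a_{n+1} + 5 a_n = 0.
Thus a_{n+2} = [-(n+1) a_{n+1} - 5 a_n] / ((n+1)(n+2)).

Check with a_0 = 2, a_1 = 2 (apply the recurrence for n = 0, 1, 2, 3): a_0 = 2, a_1 = 2, a_2 = -6, a_3 = 1/3, a_4 = 29/12, a_5 = -17/30.

a_(n+2) = [-(n+1) a_(n+1) - 5 a_n] / ((n+1)(n+2)); check: a_0 = 2, a_1 = 2, a_2 = -6, a_3 = 1/3, a_4 = 29/12, a_5 = -17/30


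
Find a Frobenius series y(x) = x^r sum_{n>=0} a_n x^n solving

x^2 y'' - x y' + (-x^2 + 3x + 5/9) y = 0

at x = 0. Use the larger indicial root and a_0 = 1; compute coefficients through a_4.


Write in Frobenius form y'' + (p(x)/x) y' + (q(x)/x^2) y = 0:
  p(x) = -1,  q(x) = -x^2 + 3x + 5/9.
Indicial equation: r(r-1) + (-1) r + (5/9) = 0 -> roots r_1 = 5/3, r_2 = 1/3.
Take r = r_1 = 5/3. Let y(x) = x^r sum_{n>=0} a_n x^n with a_0 = 1.
Substitute y = x^r sum a_n x^n and match x^{r+n}. The recurrence is
  D(n) a_n + 3 a_{n-1} - 1 a_{n-2} = 0,  where D(n) = (r+n)(r+n-1) + (-1)(r+n) + (5/9).
  a_n = [-3 a_{n-1} + 1 a_{n-2}] / D(n).
Since the indicial polynomial factors as (r - r_1)(r - r_2), D(n) = (r_1 + n - r_1)(r_1 + n - r_2) = n(n + 4/3).
Evaluating step by step (a_0 = 1):
  n = 1: D(1) = 1(1 + 4/3) = 7/3; numerator = -3(1) = -3; a_1 = (-3)/(7/3) = -9/7
  n = 2: D(2) = 2(2 + 4/3) = 20/3; numerator = -3(-9/7) + 1(1) = 34/7; a_2 = (34/7)/(20/3) = 51/70
  n = 3: D(3) = 3(3 + 4/3) = 13; numerator = -3(51/70) + 1(-9/7) = -243/70; a_3 = (-243/70)/(13) = -243/910
  n = 4: D(4) = 4(4 + 4/3) = 64/3; numerator = -3(-243/910) + 1(51/70) = 696/455; a_4 = (696/455)/(64/3) = 261/3640

r = 5/3; a_0 = 1; a_1 = -9/7; a_2 = 51/70; a_3 = -243/910; a_4 = 261/3640


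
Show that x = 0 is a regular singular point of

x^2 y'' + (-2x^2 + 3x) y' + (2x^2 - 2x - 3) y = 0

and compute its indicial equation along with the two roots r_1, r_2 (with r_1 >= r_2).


Divide by x^2 to reach normal form y'' + P_1(x) y' + P_2(x) y = 0 with P_1(x) = -2 + 3/x and P_2(x) = 2 - 2/x - 3/x^2.
x = 0 is a singular point because the y'-coefficient -2 + 3/x has a pole at x = 0 and the y-coefficient 2 - 2/x - 3/x^2 has a pole at x = 0.
It is a regular singular point because x P_1(x) = p(x) = 3 - 2x and x^2 P_2(x) = q(x) = 2x^2 - 2x - 3 are polynomials, hence analytic at x = 0.
p(0) = 3,  q(0) = -3.
Indicial equation: r(r-1) + p(0) r + q(0) = 0, i.e. r^2 + (p(0) - 1) r + q(0) = 0, i.e. r^2 + 2 r - 3 = 0.
Discriminant: (2)^2 - 4(-3) = 16, so r = (-2 ± 4)/2.
Solving: r_1 = 1, r_2 = -3.

indicial: r^2 + 2 r - 3 = 0; roots r_1 = 1, r_2 = -3


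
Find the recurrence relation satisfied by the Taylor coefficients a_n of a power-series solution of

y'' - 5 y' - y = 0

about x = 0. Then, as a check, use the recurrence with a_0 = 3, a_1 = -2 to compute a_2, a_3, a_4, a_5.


Substitute y = sum_n a_n x^n.
y''(x) has coefficient (n+2)(n+1) a_{n+2} at x^n;
-5 y'(x) has coefficient -5 (n+1) a_{n+1} at x^n;
-y(x) has coefficient -1 a_n at x^n.
Matching x^n: (n+2)(n+1) a_{n+2} - 5 (n+1) a_{n+1} - 1 a_n = 0.
Thus a_{n+2} = [5 (n+1) a_{n+1} + 1 a_n] / ((n+1)(n+2)).

Check with a_0 = 3, a_1 = -2 (apply the recurrence for n = 0, 1, 2, 3): a_0 = 3, a_1 = -2, a_2 = -7/2, a_3 = -37/6, a_4 = -8, a_5 = -997/120.

a_(n+2) = [5 (n+1) a_(n+1) + 1 a_n] / ((n+1)(n+2)); check: a_0 = 3, a_1 = -2, a_2 = -7/2, a_3 = -37/6, a_4 = -8, a_5 = -997/120


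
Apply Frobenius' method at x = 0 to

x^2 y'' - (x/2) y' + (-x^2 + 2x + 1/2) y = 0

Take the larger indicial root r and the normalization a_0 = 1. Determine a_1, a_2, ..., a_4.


Write in Frobenius form y'' + (p(x)/x) y' + (q(x)/x^2) y = 0:
  p(x) = -1/2,  q(x) = -x^2 + 2x + 1/2.
Indicial equation: r(r-1) + (-1/2) r + (1/2) = 0 -> roots r_1 = 1, r_2 = 1/2.
Take r = r_1 = 1. Let y(x) = x^r sum_{n>=0} a_n x^n with a_0 = 1.
Substitute y = x^r sum a_n x^n and match x^{r+n}. The recurrence is
  D(n) a_n + 2 a_{n-1} - 1 a_{n-2} = 0,  where D(n) = (r+n)(r+n-1) + (-1/2)(r+n) + (1/2).
  a_n = [-2 a_{n-1} + 1 a_{n-2}] / D(n).
Since the indicial polynomial factors as (r - r_1)(r - r_2), D(n) = (r_1 + n - r_1)(r_1 + n - r_2) = n(n + 1/2).
Evaluating step by step (a_0 = 1):
  n = 1: D(1) = 1(1 + 1/2) = 3/2; numerator = -2(1) = -2; a_1 = (-2)/(3/2) = -4/3
  n = 2: D(2) = 2(2 + 1/2) = 5; numerator = -2(-4/3) + 1(1) = 11/3; a_2 = (11/3)/(5) = 11/15
  n = 3: D(3) = 3(3 + 1/2) = 21/2; numerator = -2(11/15) + 1(-4/3) = -14/5; a_3 = (-14/5)/(21/2) = -4/15
  n = 4: D(4) = 4(4 + 1/2) = 18; numerator = -2(-4/15) + 1(11/15) = 19/15; a_4 = (19/15)/(18) = 19/270

r = 1; a_0 = 1; a_1 = -4/3; a_2 = 11/15; a_3 = -4/15; a_4 = 19/270


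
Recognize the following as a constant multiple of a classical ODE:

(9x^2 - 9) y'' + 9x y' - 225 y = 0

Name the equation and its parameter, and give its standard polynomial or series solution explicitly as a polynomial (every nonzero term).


All three coefficients share the factor -9; dividing through by -9 gives  (1 - x^2) y'' - x y' + 25 y = 0.
This matches the Chebyshev equation (1 - x^2) y'' - x y' + n^2 y = 0 (note the -x y' term, not -2x y') with n^2 = 25, so n = 5; the polynomial solution is T_5(x).
With y = sum_k a_k x^k, matching x^k gives (k+2)(k+1) a_{k+2} = (k^2 - n^2) a_k = (k - 5)(k + 5) a_k. The right side vanishes at k = 5, so the series with the parity of 5 terminates at degree 5.
Standard normalization: leading coefficient of T_n is 2^(n-1), so a_5 = 2^4 = 16. Work downward with a_k = (k+1)(k+2) a_{k+2} / ((k - 5)(k + 5)):
  a_3 = (4)(5)(16) / ((3 - 5)(3 + 5)) = 320/(-16) = -20
  a_1 = (2)(3)(-20) / ((1 - 5)(1 + 5)) = -120/(-24) = 5
Hence T_5(x) = 16 x^5 - 20 x^3 + 5 x.

T_5(x); series = 16 x^5 - 20 x^3 + 5 x


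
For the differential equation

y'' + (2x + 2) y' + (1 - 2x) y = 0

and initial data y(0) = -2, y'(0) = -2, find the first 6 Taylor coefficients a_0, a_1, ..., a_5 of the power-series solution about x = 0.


Ansatz: y(x) = sum_{n>=0} a_n x^n, so y'(x) = sum_{n>=1} n a_n x^(n-1) and y''(x) = sum_{n>=2} n(n-1) a_n x^(n-2).
Substitute into P(x) y'' + Q(x) y' + R(x) y = 0 with P(x) = 1, Q(x) = 2x + 2, R(x) = 1 - 2x, and match powers of x.
Initial conditions: a_0 = -2, a_1 = -2.
Setting the coefficient of each power of x to zero and solving order by order (substituting the coefficients already found):
  x^0: 2 a_2 + 2 a_1 + a_0 = 0  ->  2 a_2 = -2 a_1 - a_0 = 6  ->  a_2 = 3
  x^1: 6 a_3 + 4 a_2 + 3 a_1 - 2 a_0 = 0  ->  6 a_3 = -4 a_2 - 3 a_1 + 2 a_0 = -10  ->  a_3 = -5/3
  x^2: 12 a_4 + 6 a_3 + 5 a_2 - 2 a_1 = 0  ->  12 a_4 = -6 a_3 - 5 a_2 + 2 a_1 = -9  ->  a_4 = -3/4
  x^3: 20 a_5 + 8 a_4 + 7 a_3 - 2 a_2 = 0  ->  20 a_5 = -8 a_4 - 7 a_3 + 2 a_2 = 71/3  ->  a_5 = 71/60
Truncated series: y(x) = -2 - 2 x + 3 x^2 - (5/3) x^3 - (3/4) x^4 + (71/60) x^5 + O(x^6).

a_0 = -2; a_1 = -2; a_2 = 3; a_3 = -5/3; a_4 = -3/4; a_5 = 71/60


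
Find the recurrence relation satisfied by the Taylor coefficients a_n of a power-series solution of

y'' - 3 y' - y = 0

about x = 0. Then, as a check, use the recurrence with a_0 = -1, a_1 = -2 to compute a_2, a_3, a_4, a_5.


Substitute y = sum_n a_n x^n.
y''(x) has coefficient (n+2)(n+1) a_{n+2} at x^n;
-3 y'(x) has coefficient -3 (n+1) a_{n+1} at x^n;
-y(x) has coefficient -1 a_n at x^n.
Matching x^n: (n+2)(n+1) a_{n+2} - 3 (n+1) a_{n+1} - 1 a_n = 0.
Thus a_{n+2} = [3 (n+1) a_{n+1} + 1 a_n] / ((n+1)(n+2)).

Check with a_0 = -1, a_1 = -2 (apply the recurrence for n = 0, 1, 2, 3): a_0 = -1, a_1 = -2, a_2 = -7/2, a_3 = -23/6, a_4 = -19/6, a_5 = -251/120.

a_(n+2) = [3 (n+1) a_(n+1) + 1 a_n] / ((n+1)(n+2)); check: a_0 = -1, a_1 = -2, a_2 = -7/2, a_3 = -23/6, a_4 = -19/6, a_5 = -251/120


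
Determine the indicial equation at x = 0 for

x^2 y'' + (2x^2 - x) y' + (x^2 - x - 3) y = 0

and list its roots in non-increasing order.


Divide by x^2 to reach normal form y'' + P_1(x) y' + P_2(x) y = 0 with P_1(x) = 2 - 1/x and P_2(x) = 1 - 1/x - 3/x^2.
x = 0 is a singular point because the y'-coefficient 2 - 1/x has a pole at x = 0 and the y-coefficient 1 - 1/x - 3/x^2 has a pole at x = 0.
It is a regular singular point because x P_1(x) = p(x) = 2x - 1 and x^2 P_2(x) = q(x) = x^2 - x - 3 are polynomials, hence analytic at x = 0.
p(0) = -1,  q(0) = -3.
Indicial equation: r(r-1) + p(0) r + q(0) = 0, i.e. r^2 + (p(0) - 1) r + q(0) = 0, i.e. r^2 - 2 r - 3 = 0.
Discriminant: (-2)^2 - 4(-3) = 16, so r = (2 ± 4)/2.
Solving: r_1 = 3, r_2 = -1.

indicial: r^2 - 2 r - 3 = 0; roots r_1 = 3, r_2 = -1


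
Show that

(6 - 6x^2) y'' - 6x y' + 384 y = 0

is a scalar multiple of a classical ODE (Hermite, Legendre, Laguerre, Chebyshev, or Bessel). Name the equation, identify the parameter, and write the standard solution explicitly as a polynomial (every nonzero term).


All three coefficients share the factor 6; dividing through by 6 gives  (1 - x^2) y'' - x y' + 64 y = 0.
This matches the Chebyshev equation (1 - x^2) y'' - x y' + n^2 y = 0 (note the -x y' term, not -2x y') with n^2 = 64, so n = 8; the polynomial solution is T_8(x).
With y = sum_k a_k x^k, matching x^k gives (k+2)(k+1) a_{k+2} = (k^2 - n^2) a_k = (k - 8)(k + 8) a_k. The right side vanishes at k = 8, so the series with the parity of 8 terminates at degree 8.
Standard normalization: leading coefficient of T_n is 2^(n-1), so a_8 = 2^7 = 128. Work downward with a_k = (k+1)(k+2) a_{k+2} / ((k - 8)(k + 8)):
  a_6 = (7)(8)(128) / ((6 - 8)(6 + 8)) = 7168/(-28) = -256
  a_4 = (5)(6)(-256) / ((4 - 8)(4 + 8)) = -7680/(-48) = 160
  a_2 = (3)(4)(160) / ((2 - 8)(2 + 8)) = 1920/(-60) = -32
  a_0 = (1)(2)(-32) / ((0 - 8)(0 + 8)) = -64/(-64) = 1
Hence T_8(x) = 128 x^8 - 256 x^6 + 160 x^4 - 32 x^2 + 1.

T_8(x); series = 128 x^8 - 256 x^6 + 160 x^4 - 32 x^2 + 1


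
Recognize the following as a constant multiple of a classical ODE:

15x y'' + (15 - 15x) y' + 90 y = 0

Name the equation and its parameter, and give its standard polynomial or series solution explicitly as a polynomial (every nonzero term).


All three coefficients share the factor 15; dividing through by 15 gives  x y'' + (1 - x) y' + 6 y = 0.
This matches the Laguerre equation x y'' + (1 - x) y' + n y = 0 with n = 6; the polynomial solution is L_6(x).
With y = sum_k a_k x^k, matching x^k gives (k+1)k a_{k+1} + (k+1) a_{k+1} - k a_k + n a_k = 0, i.e. (k+1)^2 a_{k+1} = (k - n) a_k = (k - 6) a_k. The right side vanishes at k = 6, so the series terminates at degree 6.
Standard normalization L_n(0) = 1 gives a_0 = 1. Work upward with a_{k+1} = (k - 6) a_k / (k+1)^2:
  a_1 = (0 - 6)(1) / 1^2 = -6/1 = -6
  a_2 = (1 - 6)(-6) / 2^2 = 30/4 = 15/2
  a_3 = (2 - 6)(15/2) / 3^2 = -30/9 = -10/3
  a_4 = (3 - 6)(-10/3) / 4^2 = 10/16 = 5/8
  a_5 = (4 - 6)(5/8) / 5^2 = (-5/4)/25 = -1/20
  a_6 = (5 - 6)(-1/20) / 6^2 = (1/20)/36 = 1/720
Hence L_6(x) = x^6/720 - x^5/20 + 5 x^4/8 - 10 x^3/3 + 15 x^2/2 - 6 x + 1.

L_6(x); series = x^6/720 - x^5/20 + 5 x^4/8 - 10 x^3/3 + 15 x^2/2 - 6 x + 1


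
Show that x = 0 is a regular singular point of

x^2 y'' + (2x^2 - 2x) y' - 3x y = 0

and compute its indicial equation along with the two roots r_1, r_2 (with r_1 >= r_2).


Divide by x^2 to reach normal form y'' + P_1(x) y' + P_2(x) y = 0 with P_1(x) = 2 - 2/x and P_2(x) = -3/x.
x = 0 is a singular point because the y'-coefficient 2 - 2/x has a pole at x = 0 and the y-coefficient -3/x has a pole at x = 0.
It is a regular singular point because x P_1(x) = p(x) = 2x - 2 and x^2 P_2(x) = q(x) = -3x are polynomials, hence analytic at x = 0.
p(0) = -2,  q(0) = 0.
Indicial equation: r(r-1) + p(0) r + q(0) = 0, i.e. r^2 + (p(0) - 1) r + q(0) = 0, i.e. r^2 - 3 r = 0.
Discriminant: (-3)^2 - 4(0) = 9, so r = (3 ± 3)/2.
Solving: r_1 = 3, r_2 = 0.

indicial: r^2 - 3 r = 0; roots r_1 = 3, r_2 = 0


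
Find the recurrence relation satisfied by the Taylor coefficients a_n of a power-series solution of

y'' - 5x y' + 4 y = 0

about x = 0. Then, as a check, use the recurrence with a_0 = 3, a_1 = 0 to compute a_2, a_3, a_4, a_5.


Substitute y = sum_n a_n x^n.
y''(x) has coefficient (n+2)(n+1) a_{n+2} at x^n;
-5 x y'(x) has coefficient -5 n a_n at x^n (shift);
4 y(x) has coefficient 4 a_n at x^n.
Matching x^n: (n+2)(n+1) a_{n+2} + (-5n + 4) a_n = 0.
Thus a_{n+2} = (5n - 4) / ((n+1)(n+2)) * a_n.

Check with a_0 = 3, a_1 = 0 (apply the recurrence for n = 0, 1, 2, 3): a_0 = 3, a_1 = 0, a_2 = -6, a_3 = 0, a_4 = -3, a_5 = 0.

a_(n+2) = (5n - 4) / ((n+1)(n+2)) * a_n; check: a_0 = 3, a_1 = 0, a_2 = -6, a_3 = 0, a_4 = -3, a_5 = 0


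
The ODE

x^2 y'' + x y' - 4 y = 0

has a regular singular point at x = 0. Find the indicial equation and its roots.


Divide by x^2 to reach normal form y'' + P_1(x) y' + P_2(x) y = 0 with P_1(x) = 1/x and P_2(x) = -4/x^2.
x = 0 is a singular point because the y'-coefficient 1/x has a pole at x = 0 and the y-coefficient -4/x^2 has a pole at x = 0.
It is a regular singular point because x P_1(x) = p(x) = 1 and x^2 P_2(x) = q(x) = -4 are polynomials, hence analytic at x = 0.
p(0) = 1,  q(0) = -4.
Indicial equation: r(r-1) + p(0) r + q(0) = 0, i.e. r^2 + (p(0) - 1) r + q(0) = 0, i.e. r^2 - 4 = 0.
Discriminant: (0)^2 - 4(-4) = 16, so r = (0 ± 4)/2.
Solving: r_1 = 2, r_2 = -2.

indicial: r^2 - 4 = 0; roots r_1 = 2, r_2 = -2


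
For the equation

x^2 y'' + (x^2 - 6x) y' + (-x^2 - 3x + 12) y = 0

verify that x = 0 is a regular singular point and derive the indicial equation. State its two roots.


Divide by x^2 to reach normal form y'' + P_1(x) y' + P_2(x) y = 0 with P_1(x) = 1 - 6/x and P_2(x) = -1 - 3/x + 12/x^2.
x = 0 is a singular point because the y'-coefficient 1 - 6/x has a pole at x = 0 and the y-coefficient -1 - 3/x + 12/x^2 has a pole at x = 0.
It is a regular singular point because x P_1(x) = p(x) = x - 6 and x^2 P_2(x) = q(x) = -x^2 - 3x + 12 are polynomials, hence analytic at x = 0.
p(0) = -6,  q(0) = 12.
Indicial equation: r(r-1) + p(0) r + q(0) = 0, i.e. r^2 + (p(0) - 1) r + q(0) = 0, i.e. r^2 - 7 r + 12 = 0.
Discriminant: (-7)^2 - 4(12) = 1, so r = (7 ± 1)/2.
Solving: r_1 = 4, r_2 = 3.

indicial: r^2 - 7 r + 12 = 0; roots r_1 = 4, r_2 = 3


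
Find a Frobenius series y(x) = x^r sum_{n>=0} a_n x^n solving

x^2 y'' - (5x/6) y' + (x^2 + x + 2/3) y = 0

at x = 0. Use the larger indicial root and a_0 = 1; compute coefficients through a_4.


Write in Frobenius form y'' + (p(x)/x) y' + (q(x)/x^2) y = 0:
  p(x) = -5/6,  q(x) = x^2 + x + 2/3.
Indicial equation: r(r-1) + (-5/6) r + (2/3) = 0 -> roots r_1 = 4/3, r_2 = 1/2.
Take r = r_1 = 4/3. Let y(x) = x^r sum_{n>=0} a_n x^n with a_0 = 1.
Substitute y = x^r sum a_n x^n and match x^{r+n}. The recurrence is
  D(n) a_n + 1 a_{n-1} + 1 a_{n-2} = 0,  where D(n) = (r+n)(r+n-1) + (-5/6)(r+n) + (2/3).
  a_n = [-1 a_{n-1} - 1 a_{n-2}] / D(n).
Since the indicial polynomial factors as (r - r_1)(r - r_2), D(n) = (r_1 + n - r_1)(r_1 + n - r_2) = n(n + 5/6).
Evaluating step by step (a_0 = 1):
  n = 1: D(1) = 1(1 + 5/6) = 11/6; numerator = -1(1) = -1; a_1 = (-1)/(11/6) = -6/11
  n = 2: D(2) = 2(2 + 5/6) = 17/3; numerator = -1(-6/11) - 1(1) = -5/11; a_2 = (-5/11)/(17/3) = -15/187
  n = 3: D(3) = 3(3 + 5/6) = 23/2; numerator = -1(-15/187) - 1(-6/11) = 117/187; a_3 = (117/187)/(23/2) = 234/4301
  n = 4: D(4) = 4(4 + 5/6) = 58/3; numerator = -1(234/4301) - 1(-15/187) = 111/4301; a_4 = (111/4301)/(58/3) = 333/249458

r = 4/3; a_0 = 1; a_1 = -6/11; a_2 = -15/187; a_3 = 234/4301; a_4 = 333/249458


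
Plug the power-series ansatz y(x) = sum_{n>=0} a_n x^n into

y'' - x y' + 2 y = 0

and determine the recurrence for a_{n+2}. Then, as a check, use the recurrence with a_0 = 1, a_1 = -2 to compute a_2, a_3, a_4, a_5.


Substitute y = sum_n a_n x^n.
y''(x) has coefficient (n+2)(n+1) a_{n+2} at x^n;
-x y'(x) has coefficient -n a_n at x^n (shift);
2 y(x) has coefficient 2 a_n at x^n.
Matching x^n: (n+2)(n+1) a_{n+2} + (-n + 2) a_n = 0.
Thus a_{n+2} = (n - 2) / ((n+1)(n+2)) * a_n.

Check with a_0 = 1, a_1 = -2 (apply the recurrence for n = 0, 1, 2, 3): a_0 = 1, a_1 = -2, a_2 = -1, a_3 = 1/3, a_4 = 0, a_5 = 1/60.

a_(n+2) = (n - 2) / ((n+1)(n+2)) * a_n; check: a_0 = 1, a_1 = -2, a_2 = -1, a_3 = 1/3, a_4 = 0, a_5 = 1/60


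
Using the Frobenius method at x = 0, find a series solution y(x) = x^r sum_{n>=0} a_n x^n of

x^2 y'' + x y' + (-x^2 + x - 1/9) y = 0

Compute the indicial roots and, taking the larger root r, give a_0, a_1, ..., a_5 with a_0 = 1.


Write in Frobenius form y'' + (p(x)/x) y' + (q(x)/x^2) y = 0:
  p(x) = 1,  q(x) = -x^2 + x - 1/9.
Indicial equation: r(r-1) + (1) r + (-1/9) = 0 -> roots r_1 = 1/3, r_2 = -1/3.
Take r = r_1 = 1/3. Let y(x) = x^r sum_{n>=0} a_n x^n with a_0 = 1.
Substitute y = x^r sum a_n x^n and match x^{r+n}. The recurrence is
  D(n) a_n + 1 a_{n-1} - 1 a_{n-2} = 0,  where D(n) = (r+n)(r+n-1) + (1)(r+n) + (-1/9).
  a_n = [-1 a_{n-1} + 1 a_{n-2}] / D(n).
Since the indicial polynomial factors as (r - r_1)(r - r_2), D(n) = (r_1 + n - r_1)(r_1 + n - r_2) = n(n + 2/3).
Evaluating step by step (a_0 = 1):
  n = 1: D(1) = 1(1 + 2/3) = 5/3; numerator = -1(1) = -1; a_1 = (-1)/(5/3) = -3/5
  n = 2: D(2) = 2(2 + 2/3) = 16/3; numerator = -1(-3/5) + 1(1) = 8/5; a_2 = (8/5)/(16/3) = 3/10
  n = 3: D(3) = 3(3 + 2/3) = 11; numerator = -1(3/10) + 1(-3/5) = -9/10; a_3 = (-9/10)/(11) = -9/110
  n = 4: D(4) = 4(4 + 2/3) = 56/3; numerator = -1(-9/110) + 1(3/10) = 21/55; a_4 = (21/55)/(56/3) = 9/440
  n = 5: D(5) = 5(5 + 2/3) = 85/3; numerator = -1(9/440) + 1(-9/110) = -9/88; a_5 = (-9/88)/(85/3) = -27/7480

r = 1/3; a_0 = 1; a_1 = -3/5; a_2 = 3/10; a_3 = -9/110; a_4 = 9/440; a_5 = -27/7480


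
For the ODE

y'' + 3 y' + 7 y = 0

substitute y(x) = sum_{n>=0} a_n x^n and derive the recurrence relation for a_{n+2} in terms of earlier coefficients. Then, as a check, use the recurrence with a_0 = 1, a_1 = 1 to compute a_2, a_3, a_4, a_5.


Substitute y = sum_n a_n x^n.
y''(x) has coefficient (n+2)(n+1) a_{n+2} at x^n;
3 y'(x) has coefficient 3 (n+1) a_{n+1} at x^n;
7 y(x) has coefficient 7 a_n at x^n.
Matching x^n: (n+2)(n+1) a_{n+2} + 3 (n+1) a_{n+1} + 7 a_n = 0.
Thus a_{n+2} = [-3 (n+1) a_{n+1} - 7 a_n] / ((n+1)(n+2)).

Check with a_0 = 1, a_1 = 1 (apply the recurrence for n = 0, 1, 2, 3): a_0 = 1, a_1 = 1, a_2 = -5, a_3 = 23/6, a_4 = 1/24, a_5 = -41/30.

a_(n+2) = [-3 (n+1) a_(n+1) - 7 a_n] / ((n+1)(n+2)); check: a_0 = 1, a_1 = 1, a_2 = -5, a_3 = 23/6, a_4 = 1/24, a_5 = -41/30


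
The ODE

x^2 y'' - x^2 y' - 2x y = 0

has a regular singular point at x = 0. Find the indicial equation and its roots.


Divide by x^2 to reach normal form y'' + P_1(x) y' + P_2(x) y = 0 with P_1(x) = -1 and P_2(x) = -2/x.
x = 0 is a singular point because the y-coefficient -2/x has a pole at x = 0.
It is a regular singular point because x P_1(x) = p(x) = -x and x^2 P_2(x) = q(x) = -2x are polynomials, hence analytic at x = 0.
p(0) = 0,  q(0) = 0.
Indicial equation: r(r-1) + p(0) r + q(0) = 0, i.e. r^2 + (p(0) - 1) r + q(0) = 0, i.e. r^2 - 1 r = 0.
Discriminant: (-1)^2 - 4(0) = 1, so r = (1 ± 1)/2.
Solving: r_1 = 1, r_2 = 0.

indicial: r^2 - 1 r = 0; roots r_1 = 1, r_2 = 0


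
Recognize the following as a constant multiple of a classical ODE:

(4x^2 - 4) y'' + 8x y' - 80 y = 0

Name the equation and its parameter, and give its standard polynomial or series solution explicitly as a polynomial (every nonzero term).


All three coefficients share the factor -4; dividing through by -4 gives  (1 - x^2) y'' - 2x y' + 20 y = 0.
This matches the Legendre equation (1 - x^2) y'' - 2x y' + n(n+1) y = 0 (note the -2x y' term) with n(n+1) = 20, so n = 4; the polynomial solution is P_4(x).
With y = sum_k a_k x^k, matching x^k gives (k+2)(k+1) a_{k+2} = [k(k+1) - n(n+1)] a_k = (k - 4)(k + 5) a_k. The right side vanishes at k = 4, so the series with the parity of 4 terminates at degree 4.
Standard normalization (P_n(1) = 1): leading coefficient (2n)!/(2^n (n!)^2) = 40320/(16*576) = 35/8, so a_4 = 35/8. Work downward with a_k = (k+1)(k+2) a_{k+2} / ((k - 4)(k + 5)):
  a_2 = (3)(4)(35/8) / ((2 - 4)(2 + 5)) = (105/2)/(-14) = -15/4
  a_0 = (1)(2)(-15/4) / ((0 - 4)(0 + 5)) = (-15/2)/(-20) = 3/8
Hence P_4(x) = 35 x^4/8 - 15 x^2/4 + 3/8.

P_4(x); series = 35 x^4/8 - 15 x^2/4 + 3/8


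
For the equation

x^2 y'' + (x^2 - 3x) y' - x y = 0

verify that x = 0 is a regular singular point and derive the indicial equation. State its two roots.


Divide by x^2 to reach normal form y'' + P_1(x) y' + P_2(x) y = 0 with P_1(x) = 1 - 3/x and P_2(x) = -1/x.
x = 0 is a singular point because the y'-coefficient 1 - 3/x has a pole at x = 0 and the y-coefficient -1/x has a pole at x = 0.
It is a regular singular point because x P_1(x) = p(x) = x - 3 and x^2 P_2(x) = q(x) = -x are polynomials, hence analytic at x = 0.
p(0) = -3,  q(0) = 0.
Indicial equation: r(r-1) + p(0) r + q(0) = 0, i.e. r^2 + (p(0) - 1) r + q(0) = 0, i.e. r^2 - 4 r = 0.
Discriminant: (-4)^2 - 4(0) = 16, so r = (4 ± 4)/2.
Solving: r_1 = 4, r_2 = 0.

indicial: r^2 - 4 r = 0; roots r_1 = 4, r_2 = 0


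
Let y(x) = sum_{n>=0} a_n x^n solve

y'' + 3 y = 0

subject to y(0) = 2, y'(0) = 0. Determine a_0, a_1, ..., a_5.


Ansatz: y(x) = sum_{n>=0} a_n x^n, so y'(x) = sum_{n>=1} n a_n x^(n-1) and y''(x) = sum_{n>=2} n(n-1) a_n x^(n-2).
Substitute into P(x) y'' + Q(x) y' + R(x) y = 0 with P(x) = 1, Q(x) = 0, R(x) = 3, and match powers of x.
Initial conditions: a_0 = 2, a_1 = 0.
Setting the coefficient of each power of x to zero and solving order by order (substituting the coefficients already found):
  x^0: 2 a_2 + 3 a_0 = 0  ->  2 a_2 = -3 a_0 = -6  ->  a_2 = -3
  x^1: 6 a_3 + 3 a_1 = 0  ->  6 a_3 = -3 a_1 = 0  ->  a_3 = 0
  x^2: 12 a_4 + 3 a_2 = 0  ->  12 a_4 = -3 a_2 = 9  ->  a_4 = 3/4
  x^3: 20 a_5 + 3 a_3 = 0  ->  20 a_5 = -3 a_3 = 0  ->  a_5 = 0
Truncated series: y(x) = 2 - 3 x^2 + (3/4) x^4 + O(x^6).

a_0 = 2; a_1 = 0; a_2 = -3; a_3 = 0; a_4 = 3/4; a_5 = 0


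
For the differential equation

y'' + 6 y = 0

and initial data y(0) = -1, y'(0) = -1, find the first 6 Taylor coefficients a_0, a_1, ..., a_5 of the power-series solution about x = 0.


Ansatz: y(x) = sum_{n>=0} a_n x^n, so y'(x) = sum_{n>=1} n a_n x^(n-1) and y''(x) = sum_{n>=2} n(n-1) a_n x^(n-2).
Substitute into P(x) y'' + Q(x) y' + R(x) y = 0 with P(x) = 1, Q(x) = 0, R(x) = 6, and match powers of x.
Initial conditions: a_0 = -1, a_1 = -1.
Setting the coefficient of each power of x to zero and solving order by order (substituting the coefficients already found):
  x^0: 2 a_2 + 6 a_0 = 0  ->  2 a_2 = -6 a_0 = 6  ->  a_2 = 3
  x^1: 6 a_3 + 6 a_1 = 0  ->  6 a_3 = -6 a_1 = 6  ->  a_3 = 1
  x^2: 12 a_4 + 6 a_2 = 0  ->  12 a_4 = -6 a_2 = -18  ->  a_4 = -3/2
  x^3: 20 a_5 + 6 a_3 = 0  ->  20 a_5 = -6 a_3 = -6  ->  a_5 = -3/10
Truncated series: y(x) = -1 - x + 3 x^2 + x^3 - (3/2) x^4 - (3/10) x^5 + O(x^6).

a_0 = -1; a_1 = -1; a_2 = 3; a_3 = 1; a_4 = -3/2; a_5 = -3/10


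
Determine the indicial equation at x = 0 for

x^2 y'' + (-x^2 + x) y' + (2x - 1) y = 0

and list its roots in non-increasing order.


Divide by x^2 to reach normal form y'' + P_1(x) y' + P_2(x) y = 0 with P_1(x) = -1 + 1/x and P_2(x) = 2/x - 1/x^2.
x = 0 is a singular point because the y'-coefficient -1 + 1/x has a pole at x = 0 and the y-coefficient 2/x - 1/x^2 has a pole at x = 0.
It is a regular singular point because x P_1(x) = p(x) = 1 - x and x^2 P_2(x) = q(x) = 2x - 1 are polynomials, hence analytic at x = 0.
p(0) = 1,  q(0) = -1.
Indicial equation: r(r-1) + p(0) r + q(0) = 0, i.e. r^2 + (p(0) - 1) r + q(0) = 0, i.e. r^2 - 1 = 0.
Discriminant: (0)^2 - 4(-1) = 4, so r = (0 ± 2)/2.
Solving: r_1 = 1, r_2 = -1.

indicial: r^2 - 1 = 0; roots r_1 = 1, r_2 = -1


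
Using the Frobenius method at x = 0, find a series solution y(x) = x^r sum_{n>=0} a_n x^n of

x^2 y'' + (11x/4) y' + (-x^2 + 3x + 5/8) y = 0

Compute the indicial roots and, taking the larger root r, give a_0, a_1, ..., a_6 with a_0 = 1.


Write in Frobenius form y'' + (p(x)/x) y' + (q(x)/x^2) y = 0:
  p(x) = 11/4,  q(x) = -x^2 + 3x + 5/8.
Indicial equation: r(r-1) + (11/4) r + (5/8) = 0 -> roots r_1 = -1/2, r_2 = -5/4.
Take r = r_1 = -1/2. Let y(x) = x^r sum_{n>=0} a_n x^n with a_0 = 1.
Substitute y = x^r sum a_n x^n and match x^{r+n}. The recurrence is
  D(n) a_n + 3 a_{n-1} - 1 a_{n-2} = 0,  where D(n) = (r+n)(r+n-1) + (11/4)(r+n) + (5/8).
  a_n = [-3 a_{n-1} + 1 a_{n-2}] / D(n).
Since the indicial polynomial factors as (r - r_1)(r - r_2), D(n) = (r_1 + n - r_1)(r_1 + n - r_2) = n(n + 3/4).
Evaluating step by step (a_0 = 1):
  n = 1: D(1) = 1(1 + 3/4) = 7/4; numerator = -3(1) = -3; a_1 = (-3)/(7/4) = -12/7
  n = 2: D(2) = 2(2 + 3/4) = 11/2; numerator = -3(-12/7) + 1(1) = 43/7; a_2 = (43/7)/(11/2) = 86/77
  n = 3: D(3) = 3(3 + 3/4) = 45/4; numerator = -3(86/77) + 1(-12/7) = -390/77; a_3 = (-390/77)/(45/4) = -104/231
  n = 4: D(4) = 4(4 + 3/4) = 19; numerator = -3(-104/231) + 1(86/77) = 190/77; a_4 = (190/77)/(19) = 10/77
  n = 5: D(5) = 5(5 + 3/4) = 115/4; numerator = -3(10/77) + 1(-104/231) = -194/231; a_5 = (-194/231)/(115/4) = -776/26565
  n = 6: D(6) = 6(6 + 3/4) = 81/2; numerator = -3(-776/26565) + 1(10/77) = 1926/8855; a_6 = (1926/8855)/(81/2) = 428/79695

r = -1/2; a_0 = 1; a_1 = -12/7; a_2 = 86/77; a_3 = -104/231; a_4 = 10/77; a_5 = -776/26565; a_6 = 428/79695


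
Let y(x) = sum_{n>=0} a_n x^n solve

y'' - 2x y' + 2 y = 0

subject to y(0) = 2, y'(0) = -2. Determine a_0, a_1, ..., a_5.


Ansatz: y(x) = sum_{n>=0} a_n x^n, so y'(x) = sum_{n>=1} n a_n x^(n-1) and y''(x) = sum_{n>=2} n(n-1) a_n x^(n-2).
Substitute into P(x) y'' + Q(x) y' + R(x) y = 0 with P(x) = 1, Q(x) = -2x, R(x) = 2, and match powers of x.
Initial conditions: a_0 = 2, a_1 = -2.
Setting the coefficient of each power of x to zero and solving order by order (substituting the coefficients already found):
  x^0: 2 a_2 + 2 a_0 = 0  ->  2 a_2 = -2 a_0 = -4  ->  a_2 = -2
  x^1: 6 a_3 = 0  ->  a_3 = 0
  x^2: 12 a_4 - 2 a_2 = 0  ->  12 a_4 = 2 a_2 = -4  ->  a_4 = -1/3
  x^3: 20 a_5 - 4 a_3 = 0  ->  20 a_5 = 4 a_3 = 0  ->  a_5 = 0
Truncated series: y(x) = 2 - 2 x - 2 x^2 - (1/3) x^4 + O(x^6).

a_0 = 2; a_1 = -2; a_2 = -2; a_3 = 0; a_4 = -1/3; a_5 = 0


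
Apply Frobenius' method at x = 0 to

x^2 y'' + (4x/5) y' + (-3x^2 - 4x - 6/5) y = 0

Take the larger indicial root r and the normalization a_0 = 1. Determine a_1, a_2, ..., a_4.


Write in Frobenius form y'' + (p(x)/x) y' + (q(x)/x^2) y = 0:
  p(x) = 4/5,  q(x) = -3x^2 - 4x - 6/5.
Indicial equation: r(r-1) + (4/5) r + (-6/5) = 0 -> roots r_1 = 6/5, r_2 = -1.
Take r = r_1 = 6/5. Let y(x) = x^r sum_{n>=0} a_n x^n with a_0 = 1.
Substitute y = x^r sum a_n x^n and match x^{r+n}. The recurrence is
  D(n) a_n - 4 a_{n-1} - 3 a_{n-2} = 0,  where D(n) = (r+n)(r+n-1) + (4/5)(r+n) + (-6/5).
  a_n = [4 a_{n-1} + 3 a_{n-2}] / D(n).
Since the indicial polynomial factors as (r - r_1)(r - r_2), D(n) = (r_1 + n - r_1)(r_1 + n - r_2) = n(n + 11/5).
Evaluating step by step (a_0 = 1):
  n = 1: D(1) = 1(1 + 11/5) = 16/5; numerator = 4(1) = 4; a_1 = (4)/(16/5) = 5/4
  n = 2: D(2) = 2(2 + 11/5) = 42/5; numerator = 4(5/4) + 3(1) = 8; a_2 = (8)/(42/5) = 20/21
  n = 3: D(3) = 3(3 + 11/5) = 78/5; numerator = 4(20/21) + 3(5/4) = 635/84; a_3 = (635/84)/(78/5) = 3175/6552
  n = 4: D(4) = 4(4 + 11/5) = 124/5; numerator = 4(3175/6552) + 3(20/21) = 7855/1638; a_4 = (7855/1638)/(124/5) = 39275/203112

r = 6/5; a_0 = 1; a_1 = 5/4; a_2 = 20/21; a_3 = 3175/6552; a_4 = 39275/203112


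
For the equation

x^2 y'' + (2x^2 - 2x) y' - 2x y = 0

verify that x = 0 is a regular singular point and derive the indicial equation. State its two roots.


Divide by x^2 to reach normal form y'' + P_1(x) y' + P_2(x) y = 0 with P_1(x) = 2 - 2/x and P_2(x) = -2/x.
x = 0 is a singular point because the y'-coefficient 2 - 2/x has a pole at x = 0 and the y-coefficient -2/x has a pole at x = 0.
It is a regular singular point because x P_1(x) = p(x) = 2x - 2 and x^2 P_2(x) = q(x) = -2x are polynomials, hence analytic at x = 0.
p(0) = -2,  q(0) = 0.
Indicial equation: r(r-1) + p(0) r + q(0) = 0, i.e. r^2 + (p(0) - 1) r + q(0) = 0, i.e. r^2 - 3 r = 0.
Discriminant: (-3)^2 - 4(0) = 9, so r = (3 ± 3)/2.
Solving: r_1 = 3, r_2 = 0.

indicial: r^2 - 3 r = 0; roots r_1 = 3, r_2 = 0


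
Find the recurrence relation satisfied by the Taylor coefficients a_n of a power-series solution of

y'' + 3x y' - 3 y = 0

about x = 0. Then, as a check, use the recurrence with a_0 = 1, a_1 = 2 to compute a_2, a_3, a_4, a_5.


Substitute y = sum_n a_n x^n.
y''(x) has coefficient (n+2)(n+1) a_{n+2} at x^n;
3 x y'(x) has coefficient 3 n a_n at x^n (shift);
-3 y(x) has coefficient -3 a_n at x^n.
Matching x^n: (n+2)(n+1) a_{n+2} + (3n - 3) a_n = 0.
Thus a_{n+2} = (-3n + 3) / ((n+1)(n+2)) * a_n.

Check with a_0 = 1, a_1 = 2 (apply the recurrence for n = 0, 1, 2, 3): a_0 = 1, a_1 = 2, a_2 = 3/2, a_3 = 0, a_4 = -3/8, a_5 = 0.

a_(n+2) = (-3n + 3) / ((n+1)(n+2)) * a_n; check: a_0 = 1, a_1 = 2, a_2 = 3/2, a_3 = 0, a_4 = -3/8, a_5 = 0


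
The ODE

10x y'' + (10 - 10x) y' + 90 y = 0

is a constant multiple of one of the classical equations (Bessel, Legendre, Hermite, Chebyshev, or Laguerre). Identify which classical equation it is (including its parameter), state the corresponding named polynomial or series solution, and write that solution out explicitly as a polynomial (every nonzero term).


All three coefficients share the factor 10; dividing through by 10 gives  x y'' + (1 - x) y' + 9 y = 0.
This matches the Laguerre equation x y'' + (1 - x) y' + n y = 0 with n = 9; the polynomial solution is L_9(x).
With y = sum_k a_k x^k, matching x^k gives (k+1)k a_{k+1} + (k+1) a_{k+1} - k a_k + n a_k = 0, i.e. (k+1)^2 a_{k+1} = (k - n) a_k = (k - 9) a_k. The right side vanishes at k = 9, so the series terminates at degree 9.
Standard normalization L_n(0) = 1 gives a_0 = 1. Work upward with a_{k+1} = (k - 9) a_k / (k+1)^2:
  a_1 = (0 - 9)(1) / 1^2 = -9/1 = -9
  a_2 = (1 - 9)(-9) / 2^2 = 72/4 = 18
  a_3 = (2 - 9)(18) / 3^2 = -126/9 = -14
  a_4 = (3 - 9)(-14) / 4^2 = 84/16 = 21/4
  a_5 = (4 - 9)(21/4) / 5^2 = (-105/4)/25 = -21/20
  a_6 = (5 - 9)(-21/20) / 6^2 = (21/5)/36 = 7/60
  a_7 = (6 - 9)(7/60) / 7^2 = (-7/20)/49 = -1/140
  a_8 = (7 - 9)(-1/140) / 8^2 = (1/70)/64 = 1/4480
  a_9 = (8 - 9)(1/4480) / 9^2 = (-1/4480)/81 = -1/362880
Hence L_9(x) = -x^9/362880 + x^8/4480 - x^7/140 + 7 x^6/60 - 21 x^5/20 + 21 x^4/4 - 14 x^3 + 18 x^2 - 9 x + 1.

L_9(x); series = -x^9/362880 + x^8/4480 - x^7/140 + 7 x^6/60 - 21 x^5/20 + 21 x^4/4 - 14 x^3 + 18 x^2 - 9 x + 1
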